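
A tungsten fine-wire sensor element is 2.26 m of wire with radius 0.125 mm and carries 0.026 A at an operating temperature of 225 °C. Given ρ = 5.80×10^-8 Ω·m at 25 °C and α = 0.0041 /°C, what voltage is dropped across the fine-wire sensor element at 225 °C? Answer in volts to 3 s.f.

A = πr² = π(1.2500e-04 m)² = 4.909e-08 m²
R₍25₎ = ρL/A = (5.80×10^-8)(2.26)/(4.909e-08) = 2.67 Ω
R₍225₎ = R₍25₎(1 + αΔT) = 2.67 × (1 + 0.0041×200) = 4.86 Ω
V = IR = 0.026 × 4.86 = 0.126 V

0.126 V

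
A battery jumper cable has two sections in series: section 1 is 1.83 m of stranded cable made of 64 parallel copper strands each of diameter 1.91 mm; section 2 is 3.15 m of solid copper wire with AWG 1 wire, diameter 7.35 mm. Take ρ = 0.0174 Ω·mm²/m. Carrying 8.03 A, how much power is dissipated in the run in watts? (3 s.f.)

ρ = 0.0174 Ω·mm²/m = 1.74×10^-8 Ω·m
Section 1: A_strand = π(9.5500e-04)² = 2.865e-06 m²; R₁ = ρL/(N·A_s) = (1.74×10^-8)(1.83)/(64×2.865e-06) = 1.736×10^-4 Ω
Section 2: A = π(7.35/2 mm)² = π(3.6750e-03 m)² = 4.243e-05 m²
R₂ = (1.74×10^-8)(3.15)/(4.243e-05) = 0.001292 Ω
R = R₁ + R₂ = 0.001465 Ω
P = I²R = (8.03)² × 0.001465 = 0.0945 W

0.0945 W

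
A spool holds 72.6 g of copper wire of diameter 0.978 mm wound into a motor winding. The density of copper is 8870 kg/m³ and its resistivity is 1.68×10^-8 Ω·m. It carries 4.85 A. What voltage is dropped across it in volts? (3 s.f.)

A = π(d/2)² = π(4.8900e-04 m)² = 7.5122e-07 m²
L = m/(density·A) = 0.0726/(8870×7.5122e-07) = 10.9 m
R = ρL/A = (1.68×10^-8)(10.9)/(7.5122e-07) = 0.2437 Ω
V = IR = 4.85 × 0.2437 = 1.18 V

1.18 V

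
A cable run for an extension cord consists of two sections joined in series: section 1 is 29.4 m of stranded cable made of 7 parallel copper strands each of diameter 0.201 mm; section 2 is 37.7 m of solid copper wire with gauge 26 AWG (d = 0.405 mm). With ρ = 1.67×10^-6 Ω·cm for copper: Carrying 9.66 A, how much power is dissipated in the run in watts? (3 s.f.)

662 W

ρ = 1.67×10^-6 Ω·cm = 1.67×10^-8 Ω·m
Section 1: A_strand = π(1.0050e-04)² = 3.173e-08 m²; R₁ = ρL/(N·A_s) = (1.67×10^-8)(29.4)/(7×3.173e-08) = 2.21 Ω
Section 2: A = π(0.405/2 mm)² = π(2.0250e-04 m)² = 1.288e-07 m²
R₂ = (1.67×10^-8)(37.7)/(1.288e-07) = 4.887 Ω
R = R₁ + R₂ = 7.098 Ω
P = I²R = (9.66)² × 7.098 = 662 W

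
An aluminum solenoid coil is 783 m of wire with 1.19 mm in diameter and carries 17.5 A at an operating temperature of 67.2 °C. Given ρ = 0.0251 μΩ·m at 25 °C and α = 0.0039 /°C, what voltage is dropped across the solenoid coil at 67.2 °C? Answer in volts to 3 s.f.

360 V

ρ = 0.0251 μΩ·m = 2.51×10^-8 Ω·m
A = π(d/2)² = π(5.9500e-04 m)² = 1.112e-06 m²
R₍25₎ = ρL/A = (2.51×10^-8)(783)/(1.112e-06) = 17.67 Ω
R₍67.2₎ = R₍25₎(1 + αΔT) = 17.67 × (1 + 0.0039×42.2) = 20.58 Ω
V = IR = 17.5 × 20.58 = 360 V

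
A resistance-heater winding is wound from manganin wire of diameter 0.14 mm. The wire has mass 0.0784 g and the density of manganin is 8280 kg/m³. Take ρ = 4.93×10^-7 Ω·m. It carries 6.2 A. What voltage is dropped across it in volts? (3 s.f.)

122 V

A = π(d/2)² = π(7.0000e-05 m)² = 1.5394e-08 m²
L = m/(density·A) = 7.840×10^-5/(8280×1.5394e-08) = 0.6151 m
R = ρL/A = (4.93×10^-7)(0.6151)/(1.5394e-08) = 19.7 Ω
V = IR = 6.2 × 19.7 = 122 V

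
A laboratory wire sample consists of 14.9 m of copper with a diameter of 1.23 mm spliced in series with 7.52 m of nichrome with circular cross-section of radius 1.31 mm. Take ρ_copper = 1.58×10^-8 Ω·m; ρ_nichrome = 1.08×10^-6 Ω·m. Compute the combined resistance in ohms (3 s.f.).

1.70 Ω

Segment 1: A = π(d/2)² = π(6.1500e-04 m)² = 1.188e-06 m²
R₁ = ρL/A = (1.58×10^-8)(14.9)/(1.188e-06) = 0.1981 Ω
Segment 2: A = πr² = π(1.3100e-03 m)² = 5.391e-06 m²
R₂ = (1.08×10^-6)(7.52)/(5.391e-06) = 1.506 Ω
R = R₁ + R₂ = 1.70 Ω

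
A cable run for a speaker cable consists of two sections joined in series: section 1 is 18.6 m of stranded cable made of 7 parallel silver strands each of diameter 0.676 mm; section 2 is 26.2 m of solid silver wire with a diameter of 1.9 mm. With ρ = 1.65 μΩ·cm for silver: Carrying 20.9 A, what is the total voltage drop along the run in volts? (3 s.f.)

5.74 V

ρ = 1.65 μΩ·cm = 1.65×10^-8 Ω·m
Section 1: A_strand = π(3.3800e-04)² = 3.589e-07 m²; R₁ = ρL/(N·A_s) = (1.65×10^-8)(18.6)/(7×3.589e-07) = 0.1222 Ω
Section 2: A = π(d/2)² = π(9.5000e-04 m)² = 2.835e-06 m²
R₂ = (1.65×10^-8)(26.2)/(2.835e-06) = 0.1525 Ω
R = R₁ + R₂ = 0.2746 Ω
V = IR = 20.9 × 0.2746 = 5.74 V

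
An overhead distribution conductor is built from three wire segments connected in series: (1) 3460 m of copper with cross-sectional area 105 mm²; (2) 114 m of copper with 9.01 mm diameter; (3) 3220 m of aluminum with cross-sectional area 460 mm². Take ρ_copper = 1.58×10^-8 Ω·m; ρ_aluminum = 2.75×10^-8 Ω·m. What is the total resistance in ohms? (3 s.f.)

Seg 1: A = 105 mm² = 1.050e-04 m²
R_1 = (1.58×10^-8)(3460)/(1.050e-04) = 0.5206 Ω
Seg 2: A = π(d/2)² = π(4.5050e-03 m)² = 6.376e-05 m²
R_2 = (1.58×10^-8)(114)/(6.376e-05) = 0.02825 Ω
Seg 3: A = 460 mm² = 4.600e-04 m²
R_3 = (2.75×10^-8)(3220)/(4.600e-04) = 0.1925 Ω
R_total = R_1 + R_2 + R_3 = 0.741 Ω

0.741 Ω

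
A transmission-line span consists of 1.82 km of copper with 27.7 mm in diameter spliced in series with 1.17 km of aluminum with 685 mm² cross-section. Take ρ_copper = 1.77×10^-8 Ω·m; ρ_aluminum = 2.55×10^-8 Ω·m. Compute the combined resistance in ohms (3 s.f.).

0.0970 Ω

Segment 1: A = π(d/2)² = π(1.3850e-02 m)² = 6.026e-04 m²
R₁ = ρL/A = (1.77×10^-8)(1820)/(6.026e-04) = 0.05346 Ω
Segment 2: A = 685 mm² = 6.850e-04 m²
R₂ = (2.55×10^-8)(1170)/(6.850e-04) = 0.04355 Ω
R = R₁ + R₂ = 0.0970 Ω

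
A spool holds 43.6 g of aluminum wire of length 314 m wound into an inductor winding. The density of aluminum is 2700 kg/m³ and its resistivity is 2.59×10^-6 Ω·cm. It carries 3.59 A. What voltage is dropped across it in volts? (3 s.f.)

568 V

ρ = 2.59×10^-6 Ω·cm = 2.59×10^-8 Ω·m
A = m/(density·L) = 0.0436/(2700×314) = 5.1427e-08 m²
R = ρL/A = (2.59×10^-8)(314)/(5.1427e-08) = 158.1 Ω
V = IR = 3.59 × 158.1 = 568 V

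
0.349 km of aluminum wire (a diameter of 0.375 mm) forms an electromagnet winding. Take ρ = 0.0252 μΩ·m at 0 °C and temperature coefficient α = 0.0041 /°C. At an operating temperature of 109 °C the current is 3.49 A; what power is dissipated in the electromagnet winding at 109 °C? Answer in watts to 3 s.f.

1400 W

ρ = 0.0252 μΩ·m = 2.52×10^-8 Ω·m
A = π(d/2)² = π(1.8750e-04 m)² = 1.104e-07 m²
R₍0₎ = ρL/A = (2.52×10^-8)(349)/(1.104e-07) = 79.63 Ω
R₍109₎ = R₍0₎(1 + αΔT) = 79.63 × (1 + 0.0041×109) = 115.2 Ω
P = I²R = (3.49)² × 115.2 = 1400 W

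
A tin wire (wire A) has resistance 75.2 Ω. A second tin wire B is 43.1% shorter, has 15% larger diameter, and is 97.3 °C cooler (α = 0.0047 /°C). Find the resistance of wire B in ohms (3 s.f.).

17.6 Ω

R ∝ ρL/d² with ρ ∝ (1+αΔT), so R_B/R_A = (1 − 43.1/100) × (1 + 15/100)⁻² × (1 − 0.0047×97.3)
= 0.569 × 0.7561 × 0.5427 = 0.2335
R_B = 0.2335 × 75.2 = 17.6 Ω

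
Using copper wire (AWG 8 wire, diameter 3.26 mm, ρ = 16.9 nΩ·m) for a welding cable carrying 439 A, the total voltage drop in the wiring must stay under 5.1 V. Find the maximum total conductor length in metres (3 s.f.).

5.74 m

ρ = 16.9 nΩ·m = 1.69×10^-8 Ω·m
A = π(3.26/2 mm)² = π(1.6300e-03 m)² = 8.347e-06 m²
L_max = V_max·A/(1·ρI) = (5.1)(8.347e-06)/(1.69×10^-8×439) = 5.74 m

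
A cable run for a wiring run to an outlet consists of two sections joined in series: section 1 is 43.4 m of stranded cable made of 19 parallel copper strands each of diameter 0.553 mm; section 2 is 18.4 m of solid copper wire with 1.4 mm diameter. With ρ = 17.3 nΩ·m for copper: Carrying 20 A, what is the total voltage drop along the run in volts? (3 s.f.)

7.43 V

ρ = 17.3 nΩ·m = 1.73×10^-8 Ω·m
Section 1: A_strand = π(2.7650e-04)² = 2.402e-07 m²; R₁ = ρL/(N·A_s) = (1.73×10^-8)(43.4)/(19×2.402e-07) = 0.1645 Ω
Section 2: A = π(d/2)² = π(7.0000e-04 m)² = 1.539e-06 m²
R₂ = (1.73×10^-8)(18.4)/(1.539e-06) = 0.2068 Ω
R = R₁ + R₂ = 0.3713 Ω
V = IR = 20 × 0.3713 = 7.43 V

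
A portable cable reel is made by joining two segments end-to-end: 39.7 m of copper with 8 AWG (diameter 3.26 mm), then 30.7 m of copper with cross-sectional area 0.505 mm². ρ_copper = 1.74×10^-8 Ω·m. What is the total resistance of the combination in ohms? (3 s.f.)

1.14 Ω

Segment 1: A = π(3.26/2 mm)² = π(1.6300e-03 m)² = 8.347e-06 m²
R₁ = ρL/A = (1.74×10^-8)(39.7)/(8.347e-06) = 0.08276 Ω
Segment 2: A = 0.505 mm² = 5.050e-07 m²
R₂ = (1.74×10^-8)(30.7)/(5.050e-07) = 1.058 Ω
R = R₁ + R₂ = 1.14 Ω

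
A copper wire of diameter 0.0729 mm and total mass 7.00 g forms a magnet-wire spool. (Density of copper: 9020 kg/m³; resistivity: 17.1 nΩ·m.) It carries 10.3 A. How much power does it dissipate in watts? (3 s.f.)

ρ = 17.1 nΩ·m = 1.71×10^-8 Ω·m
A = π(d/2)² = π(3.6450e-05 m)² = 4.1739e-09 m²
L = m/(density·A) = 0.007/(9020×4.1739e-09) = 185.9 m
R = ρL/A = (1.71×10^-8)(185.9)/(4.1739e-09) = 761.7 Ω
P = I²R = (10.3)² × 761.7 = 80800 W

80800 W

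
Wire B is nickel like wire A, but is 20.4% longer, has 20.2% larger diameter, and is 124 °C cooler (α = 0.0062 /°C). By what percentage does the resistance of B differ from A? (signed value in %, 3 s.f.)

R ∝ ρL/d² with ρ ∝ (1+αΔT), so R_B/R_A = (1 + 20.4/100) × (1 + 20.2/100)⁻² × (1 − 0.0062×124)
= 1.204 × 0.6921 × 0.2312 = 0.1927
(R_B − R_A)/R_A = 0.1927 − 1 = -80.7%

-80.7%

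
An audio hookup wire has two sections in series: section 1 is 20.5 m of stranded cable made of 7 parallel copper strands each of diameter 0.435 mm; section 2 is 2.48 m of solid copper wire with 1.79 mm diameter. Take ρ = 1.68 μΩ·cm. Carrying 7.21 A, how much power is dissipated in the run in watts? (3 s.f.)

18.1 W

ρ = 1.68 μΩ·cm = 1.68×10^-8 Ω·m
Section 1: A_strand = π(2.1750e-04)² = 1.486e-07 m²; R₁ = ρL/(N·A_s) = (1.68×10^-8)(20.5)/(7×1.486e-07) = 0.3311 Ω
Section 2: A = π(d/2)² = π(8.9500e-04 m)² = 2.516e-06 m²
R₂ = (1.68×10^-8)(2.48)/(2.516e-06) = 0.01656 Ω
R = R₁ + R₂ = 0.3476 Ω
P = I²R = (7.21)² × 0.3476 = 18.1 W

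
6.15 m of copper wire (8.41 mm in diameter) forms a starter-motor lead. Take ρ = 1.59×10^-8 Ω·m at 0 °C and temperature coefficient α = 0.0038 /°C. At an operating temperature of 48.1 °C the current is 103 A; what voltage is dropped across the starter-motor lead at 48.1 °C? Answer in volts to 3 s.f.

A = π(d/2)² = π(4.2050e-03 m)² = 5.555e-05 m²
R₍0₎ = ρL/A = (1.59×10^-8)(6.15)/(5.555e-05) = 0.00176 Ω
R₍48.1₎ = R₍0₎(1 + αΔT) = 0.00176 × (1 + 0.0038×48.1) = 0.002082 Ω
V = IR = 103 × 0.002082 = 0.214 V

0.214 V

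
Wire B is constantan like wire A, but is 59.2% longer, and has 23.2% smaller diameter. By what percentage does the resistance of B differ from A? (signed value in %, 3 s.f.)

170%

R ∝ L/d², so R_B/R_A = (1 + 59.2/100) × (1 − 23.2/100)⁻²
= 1.592 × 1.695 = 2.699
(R_B − R_A)/R_A = 2.699 − 1 = 170%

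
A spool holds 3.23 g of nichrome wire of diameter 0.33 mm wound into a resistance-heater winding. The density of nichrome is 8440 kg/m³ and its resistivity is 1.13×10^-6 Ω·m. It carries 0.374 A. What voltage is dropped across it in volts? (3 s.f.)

A = π(d/2)² = π(1.6500e-04 m)² = 8.5530e-08 m²
L = m/(density·A) = 0.00323/(8440×8.5530e-08) = 4.474 m
R = ρL/A = (1.13×10^-6)(4.474)/(8.5530e-08) = 59.12 Ω
V = IR = 0.374 × 59.12 = 22.1 V

22.1 V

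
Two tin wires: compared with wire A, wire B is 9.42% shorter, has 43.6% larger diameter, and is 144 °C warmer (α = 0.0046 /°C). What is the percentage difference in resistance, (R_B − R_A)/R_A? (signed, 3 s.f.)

R ∝ ρL/d² with ρ ∝ (1+αΔT), so R_B/R_A = (1 − 9.42/100) × (1 + 43.6/100)⁻² × (1 + 0.0046×144)
= 0.9058 × 0.4849 × 1.662 = 0.7302
(R_B − R_A)/R_A = 0.7302 − 1 = -27.0%

-27.0%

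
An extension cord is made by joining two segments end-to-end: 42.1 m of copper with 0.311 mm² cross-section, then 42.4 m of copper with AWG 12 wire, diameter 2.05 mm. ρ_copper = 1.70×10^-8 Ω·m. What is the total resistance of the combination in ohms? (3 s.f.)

2.52 Ω

Segment 1: A = 0.311 mm² = 3.110e-07 m²
R₁ = ρL/A = (1.70×10^-8)(42.1)/(3.110e-07) = 2.301 Ω
Segment 2: A = π(2.05/2 mm)² = π(1.0250e-03 m)² = 3.301e-06 m²
R₂ = (1.70×10^-8)(42.4)/(3.301e-06) = 0.2184 Ω
R = R₁ + R₂ = 2.52 Ω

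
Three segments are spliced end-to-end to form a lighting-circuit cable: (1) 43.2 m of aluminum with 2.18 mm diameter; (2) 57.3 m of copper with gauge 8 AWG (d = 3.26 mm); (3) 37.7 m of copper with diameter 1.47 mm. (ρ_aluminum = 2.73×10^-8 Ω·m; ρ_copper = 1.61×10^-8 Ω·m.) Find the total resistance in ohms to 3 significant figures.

Seg 1: A = π(d/2)² = π(1.0900e-03 m)² = 3.733e-06 m²
R_1 = (2.73×10^-8)(43.2)/(3.733e-06) = 0.316 Ω
Seg 2: A = π(3.26/2 mm)² = π(1.6300e-03 m)² = 8.347e-06 m²
R_2 = (1.61×10^-8)(57.3)/(8.347e-06) = 0.1105 Ω
Seg 3: A = π(d/2)² = π(7.3500e-04 m)² = 1.697e-06 m²
R_3 = (1.61×10^-8)(37.7)/(1.697e-06) = 0.3576 Ω
R_total = R_1 + R_2 + R_3 = 0.784 Ω

0.784 Ω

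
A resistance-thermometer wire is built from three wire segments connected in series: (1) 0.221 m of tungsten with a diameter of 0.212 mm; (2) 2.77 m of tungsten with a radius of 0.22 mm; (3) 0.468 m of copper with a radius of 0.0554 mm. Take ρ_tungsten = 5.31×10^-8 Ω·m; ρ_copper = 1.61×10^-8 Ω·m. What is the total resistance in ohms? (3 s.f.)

Seg 1: A = π(d/2)² = π(1.0600e-04 m)² = 3.530e-08 m²
R_1 = (5.31×10^-8)(0.221)/(3.530e-08) = 0.3324 Ω
Seg 2: A = πr² = π(2.2000e-04 m)² = 1.521e-07 m²
R_2 = (5.31×10^-8)(2.77)/(1.521e-07) = 0.9673 Ω
Seg 3: A = πr² = π(5.5400e-05 m)² = 9.642e-09 m²
R_3 = (1.61×10^-8)(0.468)/(9.642e-09) = 0.7815 Ω
R_total = R_1 + R_2 + R_3 = 2.08 Ω

2.08 Ω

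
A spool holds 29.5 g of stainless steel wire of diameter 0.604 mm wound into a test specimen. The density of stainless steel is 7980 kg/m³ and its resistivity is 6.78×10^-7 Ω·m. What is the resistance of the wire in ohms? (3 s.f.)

A = π(d/2)² = π(3.0200e-04 m)² = 2.8653e-07 m²
L = m/(density·A) = 0.0295/(7980×2.8653e-07) = 12.9 m
R = ρL/A = (6.78×10^-7)(12.9)/(2.8653e-07) = 30.5 Ω

30.5 Ω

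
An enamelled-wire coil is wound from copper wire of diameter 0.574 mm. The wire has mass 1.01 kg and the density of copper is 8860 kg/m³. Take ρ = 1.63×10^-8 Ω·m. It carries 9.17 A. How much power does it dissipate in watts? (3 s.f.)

A = π(d/2)² = π(2.8700e-04 m)² = 2.5877e-07 m²
L = m/(density·A) = 1.01/(8860×2.5877e-07) = 440.5 m
R = ρL/A = (1.63×10^-8)(440.5)/(2.5877e-07) = 27.75 Ω
P = I²R = (9.17)² × 27.75 = 2330 W

2330 W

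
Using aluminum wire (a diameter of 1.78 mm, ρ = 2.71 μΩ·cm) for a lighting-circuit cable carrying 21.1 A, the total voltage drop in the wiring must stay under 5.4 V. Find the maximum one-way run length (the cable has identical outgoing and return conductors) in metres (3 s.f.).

11.8 m

ρ = 2.71 μΩ·cm = 2.71×10^-8 Ω·m
A = π(d/2)² = π(8.9000e-04 m)² = 2.488e-06 m²
L_max = V_max·A/(2·ρI) = (5.4)(2.488e-06)/(2×2.71×10^-8×21.1) = 11.8 m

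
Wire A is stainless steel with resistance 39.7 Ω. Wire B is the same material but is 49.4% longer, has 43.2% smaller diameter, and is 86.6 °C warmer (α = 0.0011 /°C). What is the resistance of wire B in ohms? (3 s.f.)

201 Ω

R ∝ ρL/d² with ρ ∝ (1+αΔT), so R_B/R_A = (1 + 49.4/100) × (1 − 43.2/100)⁻² × (1 + 0.0011×86.6)
= 1.494 × 3.1 × 1.095 = 5.072
R_B = 5.072 × 39.7 = 201 Ω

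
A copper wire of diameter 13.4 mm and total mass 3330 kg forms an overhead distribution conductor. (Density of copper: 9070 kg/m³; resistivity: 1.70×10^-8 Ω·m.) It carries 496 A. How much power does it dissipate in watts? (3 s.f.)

A = π(d/2)² = π(6.7000e-03 m)² = 1.4103e-04 m²
L = m/(density·A) = 3330/(9070×1.4103e-04) = 2603 m
R = ρL/A = (1.70×10^-8)(2603)/(1.4103e-04) = 0.3138 Ω
P = I²R = (496)² × 0.3138 = 77200 W

77200 W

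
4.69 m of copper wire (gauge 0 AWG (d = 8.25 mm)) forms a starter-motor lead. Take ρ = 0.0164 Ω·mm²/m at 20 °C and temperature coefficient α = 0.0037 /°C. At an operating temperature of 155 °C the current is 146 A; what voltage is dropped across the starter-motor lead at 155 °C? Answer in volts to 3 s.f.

0.315 V

ρ = 0.0164 Ω·mm²/m = 1.64×10^-8 Ω·m
A = π(8.25/2 mm)² = π(4.1250e-03 m)² = 5.346e-05 m²
R₍20₎ = ρL/A = (1.64×10^-8)(4.69)/(5.346e-05) = 0.001439 Ω
R₍155₎ = R₍20₎(1 + αΔT) = 0.001439 × (1 + 0.0037×135) = 0.002158 Ω
V = IR = 146 × 0.002158 = 0.315 V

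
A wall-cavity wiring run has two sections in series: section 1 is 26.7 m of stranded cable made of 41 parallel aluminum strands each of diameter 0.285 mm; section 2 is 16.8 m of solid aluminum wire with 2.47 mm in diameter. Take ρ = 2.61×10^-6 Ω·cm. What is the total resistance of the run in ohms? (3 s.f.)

0.358 Ω

ρ = 2.61×10^-6 Ω·cm = 2.61×10^-8 Ω·m
Section 1: A_strand = π(1.4250e-04)² = 6.379e-08 m²; R₁ = ρL/(N·A_s) = (2.61×10^-8)(26.7)/(41×6.379e-08) = 0.2664 Ω
Section 2: A = π(d/2)² = π(1.2350e-03 m)² = 4.792e-06 m²
R₂ = (2.61×10^-8)(16.8)/(4.792e-06) = 0.09151 Ω
R = R₁ + R₂ = 0.358 Ω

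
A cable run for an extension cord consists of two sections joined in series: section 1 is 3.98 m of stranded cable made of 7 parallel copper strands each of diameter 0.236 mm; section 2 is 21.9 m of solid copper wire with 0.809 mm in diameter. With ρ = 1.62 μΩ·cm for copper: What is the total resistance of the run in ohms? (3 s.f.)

ρ = 1.62 μΩ·cm = 1.62×10^-8 Ω·m
Section 1: A_strand = π(1.1800e-04)² = 4.374e-08 m²; R₁ = ρL/(N·A_s) = (1.62×10^-8)(3.98)/(7×4.374e-08) = 0.2106 Ω
Section 2: A = π(d/2)² = π(4.0450e-04 m)² = 5.140e-07 m²
R₂ = (1.62×10^-8)(21.9)/(5.140e-07) = 0.6902 Ω
R = R₁ + R₂ = 0.901 Ω

0.901 Ω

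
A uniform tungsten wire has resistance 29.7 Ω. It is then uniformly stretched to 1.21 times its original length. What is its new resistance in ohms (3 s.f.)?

Volume constant ⇒ A' = A/k with k = 1.21. R' = ρ(kL)/(A/k) = k²R.
R' = 1.464 × 29.7 = 43.5 Ω

43.5 Ω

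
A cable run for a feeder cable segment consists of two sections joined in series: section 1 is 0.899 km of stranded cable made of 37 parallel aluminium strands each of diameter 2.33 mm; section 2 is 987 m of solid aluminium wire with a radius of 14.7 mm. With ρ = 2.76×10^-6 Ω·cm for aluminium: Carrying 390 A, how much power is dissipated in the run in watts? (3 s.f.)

30000 W

ρ = 2.76×10^-6 Ω·cm = 2.76×10^-8 Ω·m
Section 1: A_strand = π(1.1650e-03)² = 4.264e-06 m²; R₁ = ρL/(N·A_s) = (2.76×10^-8)(899)/(37×4.264e-06) = 0.1573 Ω
Section 2: A = πr² = π(1.4700e-02 m)² = 6.789e-04 m²
R₂ = (2.76×10^-8)(987)/(6.789e-04) = 0.04013 Ω
R = R₁ + R₂ = 0.1974 Ω
P = I²R = (390)² × 0.1974 = 30000 W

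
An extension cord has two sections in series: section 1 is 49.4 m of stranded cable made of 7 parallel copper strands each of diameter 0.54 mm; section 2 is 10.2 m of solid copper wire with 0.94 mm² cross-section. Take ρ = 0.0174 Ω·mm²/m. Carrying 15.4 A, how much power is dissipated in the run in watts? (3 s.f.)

ρ = 0.0174 Ω·mm²/m = 1.74×10^-8 Ω·m
Section 1: A_strand = π(2.7000e-04)² = 2.290e-07 m²; R₁ = ρL/(N·A_s) = (1.74×10^-8)(49.4)/(7×2.290e-07) = 0.5362 Ω
Section 2: A = 0.94 mm² = 9.400e-07 m²
R₂ = (1.74×10^-8)(10.2)/(9.400e-07) = 0.1888 Ω
R = R₁ + R₂ = 0.725 Ω
P = I²R = (15.4)² × 0.725 = 172 W

172 W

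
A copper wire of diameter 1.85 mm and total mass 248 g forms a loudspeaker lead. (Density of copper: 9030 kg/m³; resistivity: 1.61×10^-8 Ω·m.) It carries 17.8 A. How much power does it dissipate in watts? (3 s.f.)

A = π(d/2)² = π(9.2500e-04 m)² = 2.6880e-06 m²
L = m/(density·A) = 0.248/(9030×2.6880e-06) = 10.22 m
R = ρL/A = (1.61×10^-8)(10.22)/(2.6880e-06) = 0.0612 Ω
P = I²R = (17.8)² × 0.0612 = 19.4 W

19.4 W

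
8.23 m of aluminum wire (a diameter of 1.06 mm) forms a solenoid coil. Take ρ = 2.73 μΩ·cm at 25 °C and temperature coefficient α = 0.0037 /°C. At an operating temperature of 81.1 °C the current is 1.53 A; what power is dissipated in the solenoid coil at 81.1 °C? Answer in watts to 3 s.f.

0.720 W

ρ = 2.73 μΩ·cm = 2.73×10^-8 Ω·m
A = π(d/2)² = π(5.3000e-04 m)² = 8.825e-07 m²
R₍25₎ = ρL/A = (2.73×10^-8)(8.23)/(8.825e-07) = 0.2546 Ω
R₍81.1₎ = R₍25₎(1 + αΔT) = 0.2546 × (1 + 0.0037×56.1) = 0.3074 Ω
P = I²R = (1.53)² × 0.3074 = 0.720 W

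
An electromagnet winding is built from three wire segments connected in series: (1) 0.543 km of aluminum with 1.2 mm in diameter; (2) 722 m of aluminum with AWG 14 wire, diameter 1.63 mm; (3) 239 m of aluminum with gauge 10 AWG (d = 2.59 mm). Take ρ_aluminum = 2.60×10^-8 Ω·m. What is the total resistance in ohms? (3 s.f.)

22.7 Ω

Seg 1: A = π(d/2)² = π(6.0000e-04 m)² = 1.131e-06 m²
R_1 = (2.60×10^-8)(543)/(1.131e-06) = 12.48 Ω
Seg 2: A = π(1.63/2 mm)² = π(8.1500e-04 m)² = 2.087e-06 m²
R_2 = (2.60×10^-8)(722)/(2.087e-06) = 8.996 Ω
Seg 3: A = π(2.59/2 mm)² = π(1.2950e-03 m)² = 5.269e-06 m²
R_3 = (2.60×10^-8)(239)/(5.269e-06) = 1.179 Ω
R_total = R_1 + R_2 + R_3 = 22.7 Ω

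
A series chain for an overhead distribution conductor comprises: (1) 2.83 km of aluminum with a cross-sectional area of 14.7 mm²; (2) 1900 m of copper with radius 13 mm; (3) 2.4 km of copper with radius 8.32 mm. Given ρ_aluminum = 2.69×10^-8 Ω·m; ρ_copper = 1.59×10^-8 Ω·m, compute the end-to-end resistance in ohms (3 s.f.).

5.41 Ω

Seg 1: A = 14.7 mm² = 1.470e-05 m²
R_1 = (2.69×10^-8)(2830)/(1.470e-05) = 5.179 Ω
Seg 2: A = πr² = π(1.3000e-02 m)² = 5.309e-04 m²
R_2 = (1.59×10^-8)(1900)/(5.309e-04) = 0.0569 Ω
Seg 3: A = πr² = π(8.3200e-03 m)² = 2.175e-04 m²
R_3 = (1.59×10^-8)(2400)/(2.175e-04) = 0.1755 Ω
R_total = R_1 + R_2 + R_3 = 5.41 Ω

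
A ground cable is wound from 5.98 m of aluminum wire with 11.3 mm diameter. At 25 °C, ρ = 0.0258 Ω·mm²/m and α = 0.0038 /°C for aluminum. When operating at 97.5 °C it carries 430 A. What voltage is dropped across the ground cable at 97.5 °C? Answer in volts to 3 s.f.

0.844 V

ρ = 0.0258 Ω·mm²/m = 2.58×10^-8 Ω·m
A = π(d/2)² = π(5.6500e-03 m)² = 1.003e-04 m²
R₍25₎ = ρL/A = (2.58×10^-8)(5.98)/(1.003e-04) = 0.001538 Ω
R₍97.5₎ = R₍25₎(1 + αΔT) = 0.001538 × (1 + 0.0038×72.5) = 0.001962 Ω
V = IR = 430 × 0.001962 = 0.844 V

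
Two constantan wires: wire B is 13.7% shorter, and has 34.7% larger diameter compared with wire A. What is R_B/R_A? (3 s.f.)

0.476

R ∝ L/d², so R_B/R_A = (1 − 13.7/100) × (1 + 34.7/100)⁻²
= 0.863 × 0.5511 = 0.476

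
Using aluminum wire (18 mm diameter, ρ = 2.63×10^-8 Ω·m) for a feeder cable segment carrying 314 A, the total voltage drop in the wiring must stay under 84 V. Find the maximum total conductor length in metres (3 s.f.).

A = π(d/2)² = π(9.0000e-03 m)² = 2.545e-04 m²
L_max = V_max·A/(1·ρI) = (84)(2.545e-04)/(2.63×10^-8×314) = 2590 m

2590 m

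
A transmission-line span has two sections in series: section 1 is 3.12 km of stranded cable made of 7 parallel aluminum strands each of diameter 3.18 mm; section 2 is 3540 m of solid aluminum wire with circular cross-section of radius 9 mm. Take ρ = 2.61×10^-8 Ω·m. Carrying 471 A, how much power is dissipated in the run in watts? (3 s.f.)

Section 1: A_strand = π(1.5900e-03)² = 7.942e-06 m²; R₁ = ρL/(N·A_s) = (2.61×10^-8)(3120)/(7×7.942e-06) = 1.465 Ω
Section 2: A = πr² = π(9.0000e-03 m)² = 2.545e-04 m²
R₂ = (2.61×10^-8)(3540)/(2.545e-04) = 0.3631 Ω
R = R₁ + R₂ = 1.828 Ω
P = I²R = (471)² × 1.828 = 4.05×10^5 W

4.05×10^5 W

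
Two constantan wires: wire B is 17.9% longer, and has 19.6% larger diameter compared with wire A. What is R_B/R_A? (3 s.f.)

R ∝ L/d², so R_B/R_A = (1 + 17.9/100) × (1 + 19.6/100)⁻²
= 1.179 × 0.6991 = 0.824

0.824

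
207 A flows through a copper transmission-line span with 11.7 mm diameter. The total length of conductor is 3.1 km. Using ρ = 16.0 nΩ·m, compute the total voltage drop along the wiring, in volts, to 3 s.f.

ρ = 16.0 nΩ·m = 1.60×10^-8 Ω·m
A = π(d/2)² = π(5.8500e-03 m)² = 1.075e-04 m²
R = ρL/A = (1.60×10^-8)(3100)/(1.075e-04) = 0.4613 Ω
V = IR = 207 × 0.4613 = 95.5 V

95.5 V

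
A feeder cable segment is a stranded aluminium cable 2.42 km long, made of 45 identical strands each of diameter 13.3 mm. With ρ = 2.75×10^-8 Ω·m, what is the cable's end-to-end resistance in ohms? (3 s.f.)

0.0106 Ω

A_strand = π(6.6500e-03 m)² = 1.389e-04 m²
R_strand = ρL/A = (2.75×10^-8)(2420)/(1.389e-04) = 0.479 Ω
R_total = R_strand/N = 0.479/45 = 0.0106 Ω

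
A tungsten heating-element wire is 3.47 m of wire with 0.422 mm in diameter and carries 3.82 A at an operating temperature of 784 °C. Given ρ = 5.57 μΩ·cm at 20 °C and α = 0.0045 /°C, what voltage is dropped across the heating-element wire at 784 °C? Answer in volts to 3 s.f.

23.4 V

ρ = 5.57 μΩ·cm = 5.57×10^-8 Ω·m
A = π(d/2)² = π(2.1100e-04 m)² = 1.399e-07 m²
R₍20₎ = ρL/A = (5.57×10^-8)(3.47)/(1.399e-07) = 1.382 Ω
R₍784₎ = R₍20₎(1 + αΔT) = 1.382 × (1 + 0.0045×764) = 6.133 Ω
V = IR = 3.82 × 6.133 = 23.4 V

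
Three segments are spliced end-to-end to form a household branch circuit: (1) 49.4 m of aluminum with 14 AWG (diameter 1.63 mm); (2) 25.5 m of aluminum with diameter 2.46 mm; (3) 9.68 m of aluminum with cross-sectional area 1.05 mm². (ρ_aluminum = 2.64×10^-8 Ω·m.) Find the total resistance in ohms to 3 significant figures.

Seg 1: A = π(1.63/2 mm)² = π(8.1500e-04 m)² = 2.087e-06 m²
R_1 = (2.64×10^-8)(49.4)/(2.087e-06) = 0.625 Ω
Seg 2: A = π(d/2)² = π(1.2300e-03 m)² = 4.753e-06 m²
R_2 = (2.64×10^-8)(25.5)/(4.753e-06) = 0.1416 Ω
Seg 3: A = 1.05 mm² = 1.050e-06 m²
R_3 = (2.64×10^-8)(9.68)/(1.050e-06) = 0.2434 Ω
R_total = R_1 + R_2 + R_3 = 1.01 Ω

1.01 Ω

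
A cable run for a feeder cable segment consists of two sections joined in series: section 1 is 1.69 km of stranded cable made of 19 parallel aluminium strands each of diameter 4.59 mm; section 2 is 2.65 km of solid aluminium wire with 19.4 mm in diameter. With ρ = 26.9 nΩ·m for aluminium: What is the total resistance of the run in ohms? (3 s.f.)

0.386 Ω

ρ = 26.9 nΩ·m = 2.69×10^-8 Ω·m
Section 1: A_strand = π(2.2950e-03)² = 1.655e-05 m²; R₁ = ρL/(N·A_s) = (2.69×10^-8)(1690)/(19×1.655e-05) = 0.1446 Ω
Section 2: A = π(d/2)² = π(9.7000e-03 m)² = 2.956e-04 m²
R₂ = (2.69×10^-8)(2650)/(2.956e-04) = 0.2412 Ω
R = R₁ + R₂ = 0.386 Ω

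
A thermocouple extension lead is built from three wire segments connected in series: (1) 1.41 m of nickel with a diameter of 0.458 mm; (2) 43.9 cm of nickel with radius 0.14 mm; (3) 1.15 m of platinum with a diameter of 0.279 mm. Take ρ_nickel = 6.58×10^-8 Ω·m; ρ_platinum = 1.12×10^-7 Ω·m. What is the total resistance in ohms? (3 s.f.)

3.14 Ω

Seg 1: A = π(d/2)² = π(2.2900e-04 m)² = 1.647e-07 m²
R_1 = (6.58×10^-8)(1.41)/(1.647e-07) = 0.5632 Ω
Seg 2: A = πr² = π(1.4000e-04 m)² = 6.158e-08 m²
R_2 = (6.58×10^-8)(0.439)/(6.158e-08) = 0.4691 Ω
Seg 3: A = π(d/2)² = π(1.3950e-04 m)² = 6.114e-08 m²
R_3 = (1.12×10^-7)(1.15)/(6.114e-08) = 2.107 Ω
R_total = R_1 + R_2 + R_3 = 3.14 Ω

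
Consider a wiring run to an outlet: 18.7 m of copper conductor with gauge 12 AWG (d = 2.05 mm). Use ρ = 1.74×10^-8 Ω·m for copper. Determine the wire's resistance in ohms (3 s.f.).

A = π(2.05/2 mm)² = π(1.0250e-03 m)² = 3.301e-06 m²
R = ρL/A = (1.74×10^-8)(18.7 m)/(3.301e-06 m²) = 0.0986 Ω

0.0986 Ω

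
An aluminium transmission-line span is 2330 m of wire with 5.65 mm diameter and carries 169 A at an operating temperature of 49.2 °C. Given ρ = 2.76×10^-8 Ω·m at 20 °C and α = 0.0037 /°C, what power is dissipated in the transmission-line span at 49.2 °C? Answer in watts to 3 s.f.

A = π(d/2)² = π(2.8250e-03 m)² = 2.507e-05 m²
R₍20₎ = ρL/A = (2.76×10^-8)(2330)/(2.507e-05) = 2.565 Ω
R₍49.2₎ = R₍20₎(1 + αΔT) = 2.565 × (1 + 0.0037×29.2) = 2.842 Ω
P = I²R = (169)² × 2.842 = 81200 W

81200 W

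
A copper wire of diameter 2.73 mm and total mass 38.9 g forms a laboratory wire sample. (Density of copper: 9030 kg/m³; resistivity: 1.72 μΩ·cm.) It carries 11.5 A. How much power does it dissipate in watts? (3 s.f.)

ρ = 1.72 μΩ·cm = 1.72×10^-8 Ω·m
A = π(d/2)² = π(1.3650e-03 m)² = 5.8535e-06 m²
L = m/(density·A) = 0.0389/(9030×5.8535e-06) = 0.7359 m
R = ρL/A = (1.72×10^-8)(0.7359)/(5.8535e-06) = 0.002163 Ω
P = I²R = (11.5)² × 0.002163 = 0.286 W

0.286 W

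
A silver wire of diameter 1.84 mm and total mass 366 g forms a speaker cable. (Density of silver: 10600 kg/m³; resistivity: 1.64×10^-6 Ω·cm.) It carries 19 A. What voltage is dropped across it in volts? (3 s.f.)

1.52 V

ρ = 1.64×10^-6 Ω·cm = 1.64×10^-8 Ω·m
A = π(d/2)² = π(9.2000e-04 m)² = 2.6590e-06 m²
L = m/(density·A) = 0.366/(10600×2.6590e-06) = 12.99 m
R = ρL/A = (1.64×10^-8)(12.99)/(2.6590e-06) = 0.08009 Ω
V = IR = 19 × 0.08009 = 1.52 V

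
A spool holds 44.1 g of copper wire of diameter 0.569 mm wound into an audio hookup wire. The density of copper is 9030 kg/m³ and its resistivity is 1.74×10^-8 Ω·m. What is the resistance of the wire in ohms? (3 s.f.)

A = π(d/2)² = π(2.8450e-04 m)² = 2.5428e-07 m²
L = m/(density·A) = 0.0441/(9030×2.5428e-07) = 19.21 m
R = ρL/A = (1.74×10^-8)(19.21)/(2.5428e-07) = 1.31 Ω

1.31 Ω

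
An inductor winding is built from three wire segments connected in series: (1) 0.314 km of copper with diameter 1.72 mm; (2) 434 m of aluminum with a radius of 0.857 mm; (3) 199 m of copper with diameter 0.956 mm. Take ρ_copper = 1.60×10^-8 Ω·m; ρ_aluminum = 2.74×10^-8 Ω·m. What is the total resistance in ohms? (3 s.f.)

Seg 1: A = π(d/2)² = π(8.6000e-04 m)² = 2.324e-06 m²
R_1 = (1.60×10^-8)(314)/(2.324e-06) = 2.162 Ω
Seg 2: A = πr² = π(8.5700e-04 m)² = 2.307e-06 m²
R_2 = (2.74×10^-8)(434)/(2.307e-06) = 5.154 Ω
Seg 3: A = π(d/2)² = π(4.7800e-04 m)² = 7.178e-07 m²
R_3 = (1.60×10^-8)(199)/(7.178e-07) = 4.436 Ω
R_total = R_1 + R_2 + R_3 = 11.8 Ω

11.8 Ω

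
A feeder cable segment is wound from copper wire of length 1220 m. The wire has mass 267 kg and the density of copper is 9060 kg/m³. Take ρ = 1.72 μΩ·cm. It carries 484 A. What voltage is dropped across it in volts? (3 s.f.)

ρ = 1.72 μΩ·cm = 1.72×10^-8 Ω·m
A = m/(density·L) = 267/(9060×1220) = 2.4156e-05 m²
R = ρL/A = (1.72×10^-8)(1220)/(2.4156e-05) = 0.8687 Ω
V = IR = 484 × 0.8687 = 420 V

420 V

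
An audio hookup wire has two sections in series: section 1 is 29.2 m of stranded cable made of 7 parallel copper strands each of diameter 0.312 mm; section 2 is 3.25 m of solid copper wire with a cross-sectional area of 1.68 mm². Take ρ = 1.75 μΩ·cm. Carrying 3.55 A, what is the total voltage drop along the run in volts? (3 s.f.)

3.51 V

ρ = 1.75 μΩ·cm = 1.75×10^-8 Ω·m
Section 1: A_strand = π(1.5600e-04)² = 7.645e-08 m²; R₁ = ρL/(N·A_s) = (1.75×10^-8)(29.2)/(7×7.645e-08) = 0.9548 Ω
Section 2: A = 1.68 mm² = 1.680e-06 m²
R₂ = (1.75×10^-8)(3.25)/(1.680e-06) = 0.03385 Ω
R = R₁ + R₂ = 0.9887 Ω
V = IR = 3.55 × 0.9887 = 3.51 V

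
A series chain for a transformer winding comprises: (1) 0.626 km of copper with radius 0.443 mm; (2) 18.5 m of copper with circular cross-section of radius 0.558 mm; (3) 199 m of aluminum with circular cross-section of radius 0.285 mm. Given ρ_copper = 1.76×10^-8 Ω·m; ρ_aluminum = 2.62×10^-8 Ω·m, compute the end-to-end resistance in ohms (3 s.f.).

38.6 Ω

Seg 1: A = πr² = π(4.4300e-04 m)² = 6.165e-07 m²
R_1 = (1.76×10^-8)(626)/(6.165e-07) = 17.87 Ω
Seg 2: A = πr² = π(5.5800e-04 m)² = 9.782e-07 m²
R_2 = (1.76×10^-8)(18.5)/(9.782e-07) = 0.3329 Ω
Seg 3: A = πr² = π(2.8500e-04 m)² = 2.552e-07 m²
R_3 = (2.62×10^-8)(199)/(2.552e-07) = 20.43 Ω
R_total = R_1 + R_2 + R_3 = 38.6 Ω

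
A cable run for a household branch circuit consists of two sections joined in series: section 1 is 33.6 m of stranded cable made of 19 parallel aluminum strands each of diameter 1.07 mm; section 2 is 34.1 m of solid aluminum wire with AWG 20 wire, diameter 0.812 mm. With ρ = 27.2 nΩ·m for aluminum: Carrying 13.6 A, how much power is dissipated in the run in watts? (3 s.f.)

341 W

ρ = 27.2 nΩ·m = 2.72×10^-8 Ω·m
Section 1: A_strand = π(5.3500e-04)² = 8.992e-07 m²; R₁ = ρL/(N·A_s) = (2.72×10^-8)(33.6)/(19×8.992e-07) = 0.05349 Ω
Section 2: A = π(0.812/2 mm)² = π(4.0600e-04 m)² = 5.178e-07 m²
R₂ = (2.72×10^-8)(34.1)/(5.178e-07) = 1.791 Ω
R = R₁ + R₂ = 1.845 Ω
P = I²R = (13.6)² × 1.845 = 341 W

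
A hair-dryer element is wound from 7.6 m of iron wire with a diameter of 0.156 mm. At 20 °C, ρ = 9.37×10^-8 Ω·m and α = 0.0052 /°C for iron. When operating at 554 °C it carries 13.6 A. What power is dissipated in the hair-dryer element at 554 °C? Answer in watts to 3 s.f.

A = π(d/2)² = π(7.8000e-05 m)² = 1.911e-08 m²
R₍20₎ = ρL/A = (9.37×10^-8)(7.6)/(1.911e-08) = 37.26 Ω
R₍554₎ = R₍20₎(1 + αΔT) = 37.26 × (1 + 0.0052×534) = 140.7 Ω
P = I²R = (13.6)² × 140.7 = 26000 W

26000 W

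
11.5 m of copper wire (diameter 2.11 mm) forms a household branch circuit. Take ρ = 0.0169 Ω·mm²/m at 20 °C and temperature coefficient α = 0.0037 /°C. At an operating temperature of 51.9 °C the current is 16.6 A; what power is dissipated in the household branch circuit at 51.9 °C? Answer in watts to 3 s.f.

ρ = 0.0169 Ω·mm²/m = 1.69×10^-8 Ω·m
A = π(d/2)² = π(1.0550e-03 m)² = 3.497e-06 m²
R₍20₎ = ρL/A = (1.69×10^-8)(11.5)/(3.497e-06) = 0.05558 Ω
R₍51.9₎ = R₍20₎(1 + αΔT) = 0.05558 × (1 + 0.0037×31.9) = 0.06214 Ω
P = I²R = (16.6)² × 0.06214 = 17.1 W

17.1 W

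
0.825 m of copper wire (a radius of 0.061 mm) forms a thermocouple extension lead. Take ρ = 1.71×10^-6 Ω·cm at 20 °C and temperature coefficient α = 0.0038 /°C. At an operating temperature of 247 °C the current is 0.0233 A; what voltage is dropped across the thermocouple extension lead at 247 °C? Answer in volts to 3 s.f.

0.0524 V

ρ = 1.71×10^-6 Ω·cm = 1.71×10^-8 Ω·m
A = πr² = π(6.1000e-05 m)² = 1.169e-08 m²
R₍20₎ = ρL/A = (1.71×10^-8)(0.825)/(1.169e-08) = 1.207 Ω
R₍247₎ = R₍20₎(1 + αΔT) = 1.207 × (1 + 0.0038×227) = 2.248 Ω
V = IR = 0.0233 × 2.248 = 0.0524 V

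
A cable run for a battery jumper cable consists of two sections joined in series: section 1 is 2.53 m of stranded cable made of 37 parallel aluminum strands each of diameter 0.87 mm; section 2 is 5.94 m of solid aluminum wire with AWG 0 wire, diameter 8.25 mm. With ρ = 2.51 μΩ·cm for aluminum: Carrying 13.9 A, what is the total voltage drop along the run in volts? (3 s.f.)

ρ = 2.51 μΩ·cm = 2.51×10^-8 Ω·m
Section 1: A_strand = π(4.3500e-04)² = 5.945e-07 m²; R₁ = ρL/(N·A_s) = (2.51×10^-8)(2.53)/(37×5.945e-07) = 0.002887 Ω
Section 2: A = π(8.25/2 mm)² = π(4.1250e-03 m)² = 5.346e-05 m²
R₂ = (2.51×10^-8)(5.94)/(5.346e-05) = 0.002789 Ω
R = R₁ + R₂ = 0.005676 Ω
V = IR = 13.9 × 0.005676 = 0.0789 V

0.0789 V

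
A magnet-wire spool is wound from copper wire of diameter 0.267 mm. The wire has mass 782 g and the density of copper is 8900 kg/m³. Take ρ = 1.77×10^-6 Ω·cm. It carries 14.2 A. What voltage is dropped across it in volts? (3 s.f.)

ρ = 1.77×10^-6 Ω·cm = 1.77×10^-8 Ω·m
A = π(d/2)² = π(1.3350e-04 m)² = 5.5990e-08 m²
L = m/(density·A) = 0.782/(8900×5.5990e-08) = 1569 m
R = ρL/A = (1.77×10^-8)(1569)/(5.5990e-08) = 496.1 Ω
V = IR = 14.2 × 496.1 = 7040 V

7040 V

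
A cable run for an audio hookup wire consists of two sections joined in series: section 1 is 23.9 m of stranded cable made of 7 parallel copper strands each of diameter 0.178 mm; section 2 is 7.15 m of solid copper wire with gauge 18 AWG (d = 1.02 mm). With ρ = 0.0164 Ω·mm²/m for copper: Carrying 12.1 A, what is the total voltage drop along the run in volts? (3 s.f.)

ρ = 0.0164 Ω·mm²/m = 1.64×10^-8 Ω·m
Section 1: A_strand = π(8.9000e-05)² = 2.488e-08 m²; R₁ = ρL/(N·A_s) = (1.64×10^-8)(23.9)/(7×2.488e-08) = 2.25 Ω
Section 2: A = π(1.02/2 mm)² = π(5.1000e-04 m)² = 8.171e-07 m²
R₂ = (1.64×10^-8)(7.15)/(8.171e-07) = 0.1435 Ω
R = R₁ + R₂ = 2.394 Ω
V = IR = 12.1 × 2.394 = 29.0 V

29.0 V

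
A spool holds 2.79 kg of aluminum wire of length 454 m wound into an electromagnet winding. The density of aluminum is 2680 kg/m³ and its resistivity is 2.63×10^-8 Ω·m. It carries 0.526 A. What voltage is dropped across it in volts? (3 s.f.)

A = m/(density·L) = 2.79/(2680×454) = 2.2931e-06 m²
R = ρL/A = (2.63×10^-8)(454)/(2.2931e-06) = 5.207 Ω
V = IR = 0.526 × 5.207 = 2.74 V

2.74 V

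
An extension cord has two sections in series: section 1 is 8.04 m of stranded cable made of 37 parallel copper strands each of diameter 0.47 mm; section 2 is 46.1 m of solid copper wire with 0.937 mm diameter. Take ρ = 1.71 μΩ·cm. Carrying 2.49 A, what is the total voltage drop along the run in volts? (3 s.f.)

ρ = 1.71 μΩ·cm = 1.71×10^-8 Ω·m
Section 1: A_strand = π(2.3500e-04)² = 1.735e-07 m²; R₁ = ρL/(N·A_s) = (1.71×10^-8)(8.04)/(37×1.735e-07) = 0.02142 Ω
Section 2: A = π(d/2)² = π(4.6850e-04 m)² = 6.896e-07 m²
R₂ = (1.71×10^-8)(46.1)/(6.896e-07) = 1.143 Ω
R = R₁ + R₂ = 1.165 Ω
V = IR = 2.49 × 1.165 = 2.90 V

2.90 V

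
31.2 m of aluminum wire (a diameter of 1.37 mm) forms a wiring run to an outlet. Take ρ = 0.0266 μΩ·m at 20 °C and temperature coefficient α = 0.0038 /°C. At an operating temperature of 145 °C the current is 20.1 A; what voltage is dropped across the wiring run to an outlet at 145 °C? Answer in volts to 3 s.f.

16.7 V

ρ = 0.0266 μΩ·m = 2.66×10^-8 Ω·m
A = π(d/2)² = π(6.8500e-04 m)² = 1.474e-06 m²
R₍20₎ = ρL/A = (2.66×10^-8)(31.2)/(1.474e-06) = 0.563 Ω
R₍145₎ = R₍20₎(1 + αΔT) = 0.563 × (1 + 0.0038×125) = 0.8304 Ω
V = IR = 20.1 × 0.8304 = 16.7 V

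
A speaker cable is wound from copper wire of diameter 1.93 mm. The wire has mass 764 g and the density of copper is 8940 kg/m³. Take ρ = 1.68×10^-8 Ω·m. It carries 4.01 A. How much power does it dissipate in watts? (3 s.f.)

2.70 W

A = π(d/2)² = π(9.6500e-04 m)² = 2.9255e-06 m²
L = m/(density·A) = 0.764/(8940×2.9255e-06) = 29.21 m
R = ρL/A = (1.68×10^-8)(29.21)/(2.9255e-06) = 0.1677 Ω
P = I²R = (4.01)² × 0.1677 = 2.70 W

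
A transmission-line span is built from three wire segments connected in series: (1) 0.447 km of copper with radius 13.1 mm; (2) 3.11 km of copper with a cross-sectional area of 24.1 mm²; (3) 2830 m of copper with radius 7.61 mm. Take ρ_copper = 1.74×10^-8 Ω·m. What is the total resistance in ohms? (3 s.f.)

2.53 Ω

Seg 1: A = πr² = π(1.3100e-02 m)² = 5.391e-04 m²
R_1 = (1.74×10^-8)(447)/(5.391e-04) = 0.01443 Ω
Seg 2: A = 24.1 mm² = 2.410e-05 m²
R_2 = (1.74×10^-8)(3110)/(2.410e-05) = 2.245 Ω
Seg 3: A = πr² = π(7.6100e-03 m)² = 1.819e-04 m²
R_3 = (1.74×10^-8)(2830)/(1.819e-04) = 0.2707 Ω
R_total = R_1 + R_2 + R_3 = 2.53 Ω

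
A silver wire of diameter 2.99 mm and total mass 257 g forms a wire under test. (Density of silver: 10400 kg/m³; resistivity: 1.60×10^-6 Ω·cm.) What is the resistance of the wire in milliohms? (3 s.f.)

8.02 mΩ

ρ = 1.60×10^-6 Ω·cm = 1.60×10^-8 Ω·m
A = π(d/2)² = π(1.4950e-03 m)² = 7.0215e-06 m²
L = m/(density·A) = 0.257/(10400×7.0215e-06) = 3.519 m
R = ρL/A = (1.60×10^-8)(3.519)/(7.0215e-06) = 8.02 mΩ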